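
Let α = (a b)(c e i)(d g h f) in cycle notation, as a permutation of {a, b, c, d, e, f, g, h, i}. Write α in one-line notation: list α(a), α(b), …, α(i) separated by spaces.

b a e g i d h f c

Image by image: a↦b, b↦a, c↦e, d↦g, e↦i, f↦d, g↦h, h↦f, i↦c.
Listing these in domain order gives b a e g i d h f c.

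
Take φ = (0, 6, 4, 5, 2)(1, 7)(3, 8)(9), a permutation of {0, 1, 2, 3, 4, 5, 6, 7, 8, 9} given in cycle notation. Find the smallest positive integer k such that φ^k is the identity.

10

The disjoint cycles have lengths 5, 2, 2, 1.
Since disjoint cycles commute, ord(φ) = lcm(5, 2, 2) = 10.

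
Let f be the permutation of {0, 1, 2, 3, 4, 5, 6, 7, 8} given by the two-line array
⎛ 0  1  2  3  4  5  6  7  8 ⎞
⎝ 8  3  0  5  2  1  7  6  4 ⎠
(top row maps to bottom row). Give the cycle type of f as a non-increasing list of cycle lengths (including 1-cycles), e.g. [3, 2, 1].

[4, 3, 2]

The disjoint cycles are (0 8 4 2)(1 3 5)(6 7), with lengths 4, 3, 2 in non-increasing order.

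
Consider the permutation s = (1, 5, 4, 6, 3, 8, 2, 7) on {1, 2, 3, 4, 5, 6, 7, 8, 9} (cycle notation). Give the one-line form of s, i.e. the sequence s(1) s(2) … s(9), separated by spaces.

Reading each image from the cycles: 1→5, 2→7, 3→8, 4→6, 5→4, 6→3, 7→1, 8→2, 9→9.
Listing these in domain order gives 5 7 8 6 4 3 1 2 9.

5 7 8 6 4 3 1 2 9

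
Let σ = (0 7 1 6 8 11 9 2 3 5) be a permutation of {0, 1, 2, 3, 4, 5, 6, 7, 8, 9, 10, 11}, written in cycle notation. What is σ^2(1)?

8

1 lies in the 10-cycle (0 7 1 6 8 11 9 2 3 5).
Advancing 2 steps from 1: 1 → 6 → 8.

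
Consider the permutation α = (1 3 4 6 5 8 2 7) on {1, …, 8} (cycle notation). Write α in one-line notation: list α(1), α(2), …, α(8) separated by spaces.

Image by image: 1→3, 2→7, 3→4, 4→6, 5→8, 6→5, 7→1, 8→2.
So the one-line form is 3 7 4 6 8 5 1 2.

3 7 4 6 8 5 1 2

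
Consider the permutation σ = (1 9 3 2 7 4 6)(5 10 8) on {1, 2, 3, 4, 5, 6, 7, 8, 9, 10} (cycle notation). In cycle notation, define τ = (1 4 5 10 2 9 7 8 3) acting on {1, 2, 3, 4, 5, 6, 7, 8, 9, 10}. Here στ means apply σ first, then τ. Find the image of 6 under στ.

(στ)(6) = τ(σ(6)). σ(6) = 1, then τ(1) = 4. So (στ)(6) = 4.

4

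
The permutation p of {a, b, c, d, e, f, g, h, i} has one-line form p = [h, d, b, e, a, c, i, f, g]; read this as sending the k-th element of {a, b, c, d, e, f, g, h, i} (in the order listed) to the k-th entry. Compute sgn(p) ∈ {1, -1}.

-1

In disjoint-cycle form the cycle lengths are 7, 2.
A cycle is odd iff its length is even; p has 1 even-length cycle, so sgn(p) = (−1)^1 and p is odd.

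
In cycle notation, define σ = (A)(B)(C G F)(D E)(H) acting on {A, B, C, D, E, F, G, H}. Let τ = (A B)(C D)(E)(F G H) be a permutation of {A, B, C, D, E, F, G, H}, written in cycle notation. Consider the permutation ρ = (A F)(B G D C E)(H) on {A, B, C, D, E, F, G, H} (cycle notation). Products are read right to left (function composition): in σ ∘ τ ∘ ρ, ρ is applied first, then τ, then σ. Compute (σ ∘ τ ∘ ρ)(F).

Apply the permutations in order: ρ(F) = A, then τ(A) = B, then σ(B) = B. So (σ ∘ τ ∘ ρ)(F) = B.

B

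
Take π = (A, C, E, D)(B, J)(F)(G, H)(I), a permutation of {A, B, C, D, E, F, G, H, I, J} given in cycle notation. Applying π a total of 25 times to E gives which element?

D

E lies in the 4-cycle (A, C, E, D).
Powers repeat with period 4 on this cycle, and 25 mod 4 = 1, so π^25(E) = π^1(E).
Stepping 1 place around the cycle: E → D.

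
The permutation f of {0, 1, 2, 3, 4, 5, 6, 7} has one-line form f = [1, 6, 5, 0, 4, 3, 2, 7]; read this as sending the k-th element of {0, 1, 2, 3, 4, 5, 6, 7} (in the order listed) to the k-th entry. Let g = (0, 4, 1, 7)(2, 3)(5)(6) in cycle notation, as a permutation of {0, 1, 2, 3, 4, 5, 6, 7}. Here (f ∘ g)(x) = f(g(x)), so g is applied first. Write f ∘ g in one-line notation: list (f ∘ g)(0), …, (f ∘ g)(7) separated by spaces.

Chase each element through g then f: 0 → 4 → 4; 1 → 7 → 7; 2 → 3 → 0; 3 → 2 → 5; 4 → 1 → 6; 5 → 5 → 3; 6 → 6 → 2; 7 → 0 → 1.
Collecting the images, f ∘ g = [4 7 0 5 6 3 2 1].

4 7 0 5 6 3 2 1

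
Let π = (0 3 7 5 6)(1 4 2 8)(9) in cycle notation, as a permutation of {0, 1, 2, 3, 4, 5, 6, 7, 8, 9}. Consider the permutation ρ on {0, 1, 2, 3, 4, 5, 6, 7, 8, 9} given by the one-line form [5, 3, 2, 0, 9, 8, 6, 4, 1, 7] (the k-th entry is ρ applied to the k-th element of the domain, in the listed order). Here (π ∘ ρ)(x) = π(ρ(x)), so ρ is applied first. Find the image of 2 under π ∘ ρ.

ρ(2) = 2, then π(2) = 8; composing gives (π ∘ ρ)(2) = 8.

8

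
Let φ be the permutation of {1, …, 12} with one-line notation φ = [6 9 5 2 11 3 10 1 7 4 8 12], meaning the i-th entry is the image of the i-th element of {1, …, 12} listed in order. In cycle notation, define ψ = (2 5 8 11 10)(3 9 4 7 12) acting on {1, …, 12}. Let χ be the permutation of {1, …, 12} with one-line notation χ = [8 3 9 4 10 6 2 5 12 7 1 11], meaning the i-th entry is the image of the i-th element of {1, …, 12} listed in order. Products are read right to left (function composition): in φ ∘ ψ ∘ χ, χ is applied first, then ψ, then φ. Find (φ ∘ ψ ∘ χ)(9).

5

Apply the permutations in order: χ(9) = 12, then ψ(12) = 3, then φ(3) = 5. So (φ ∘ ψ ∘ χ)(9) = 5.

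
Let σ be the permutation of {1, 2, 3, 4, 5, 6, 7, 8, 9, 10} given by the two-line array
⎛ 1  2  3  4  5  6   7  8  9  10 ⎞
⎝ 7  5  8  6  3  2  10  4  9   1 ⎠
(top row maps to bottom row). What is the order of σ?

Decomposing into disjoint cycles gives cycle lengths 6, 3, 1.
The order of σ is the least common multiple of its cycle lengths: lcm(6, 3) = 6.

6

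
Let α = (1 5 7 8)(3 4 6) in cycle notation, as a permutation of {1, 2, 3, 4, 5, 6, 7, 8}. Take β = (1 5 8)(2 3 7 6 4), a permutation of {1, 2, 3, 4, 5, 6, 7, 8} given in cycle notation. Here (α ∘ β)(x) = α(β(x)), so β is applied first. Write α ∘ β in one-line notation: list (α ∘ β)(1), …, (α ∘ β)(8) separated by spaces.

For each element, apply β then α: 1 → 5 → 7; 2 → 3 → 4; 3 → 7 → 8; 4 → 2 → 2; 5 → 8 → 1; 6 → 4 → 6; 7 → 6 → 3; 8 → 1 → 5.
Collecting the images, α ∘ β = [7 4 8 2 1 6 3 5].

7 4 8 2 1 6 3 5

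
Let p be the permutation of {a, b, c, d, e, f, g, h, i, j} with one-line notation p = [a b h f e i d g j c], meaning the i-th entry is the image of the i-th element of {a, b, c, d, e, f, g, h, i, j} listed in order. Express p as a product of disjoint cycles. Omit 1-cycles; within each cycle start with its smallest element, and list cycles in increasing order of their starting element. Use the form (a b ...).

(c h g d f i j)

Start at c and follow images: c → h → g → d → f → i → j → c, giving the cycle (c h g d f i j).
Continuing from each remaining unvisited element yields (c h g d f i j).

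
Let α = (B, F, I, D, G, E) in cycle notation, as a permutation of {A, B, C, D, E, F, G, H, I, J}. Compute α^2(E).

E lies in the 6-cycle (B, F, I, D, G, E).
Stepping 2 places around the cycle: E → B → F.

F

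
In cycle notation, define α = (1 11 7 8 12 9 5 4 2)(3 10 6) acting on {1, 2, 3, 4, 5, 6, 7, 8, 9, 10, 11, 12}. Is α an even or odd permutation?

even

The cycle lengths are 9, 3.
A cycle of length ℓ contributes ℓ−1 transpositions, so α is a product of 8 + 2 = 10 transpositions — even.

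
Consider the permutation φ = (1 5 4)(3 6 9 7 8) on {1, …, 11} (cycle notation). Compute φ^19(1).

5

1 lies in the 3-cycle (1 5 4).
Since the cycle has length 3, φ^19 acts on it the same as φ^1 (19 mod 3 = 1).
Stepping 1 place around the cycle: 1 → 5.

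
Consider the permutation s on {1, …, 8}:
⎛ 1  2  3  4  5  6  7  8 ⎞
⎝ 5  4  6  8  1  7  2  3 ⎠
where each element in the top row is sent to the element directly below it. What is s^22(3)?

Tracing 3 → 6 → … returns to 3 after 6 steps, so 3 lies in a 6-cycle (2, 4, 8, 3, 6, 7).
Since the cycle has length 6, s^22 acts on it the same as s^4 (22 mod 6 = 4).
Stepping 4 places around the cycle: 3 → 6 → 7 → 2 → 4.

4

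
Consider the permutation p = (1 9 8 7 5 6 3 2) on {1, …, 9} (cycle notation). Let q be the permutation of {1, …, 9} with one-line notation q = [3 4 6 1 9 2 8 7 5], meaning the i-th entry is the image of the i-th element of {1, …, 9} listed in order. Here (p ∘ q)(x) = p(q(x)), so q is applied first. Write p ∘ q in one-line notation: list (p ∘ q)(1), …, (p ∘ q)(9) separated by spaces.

2 4 3 9 8 1 7 5 6

Chase each element through q then p: 1 → 3 → 2; 2 → 4 → 4; 3 → 6 → 3; 4 → 1 → 9; 5 → 9 → 8; 6 → 2 → 1; 7 → 8 → 7; 8 → 7 → 5; 9 → 5 → 6.
Collecting the images, p ∘ q = [2 4 3 9 8 1 7 5 6].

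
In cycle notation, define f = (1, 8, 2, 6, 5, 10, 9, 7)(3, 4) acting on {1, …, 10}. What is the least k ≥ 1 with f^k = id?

The cycle type of f is (8, 2).
The order of f is the least common multiple of its cycle lengths: lcm(8, 2) = 8.

8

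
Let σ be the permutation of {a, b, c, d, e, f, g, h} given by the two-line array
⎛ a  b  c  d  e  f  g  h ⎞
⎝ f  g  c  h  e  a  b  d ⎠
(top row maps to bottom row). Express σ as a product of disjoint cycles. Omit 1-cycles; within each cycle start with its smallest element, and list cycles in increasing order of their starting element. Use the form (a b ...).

(a f)(b g)(d h)

Start at a and follow images: a → f → a, giving the cycle (a f).
Repeating from the next unused element and collecting all non-trivial cycles gives (a f)(b g)(d h).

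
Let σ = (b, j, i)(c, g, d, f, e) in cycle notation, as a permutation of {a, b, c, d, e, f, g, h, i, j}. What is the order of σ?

15

The cycle type of σ is (5, 3, 1, 1).
The order of σ is the least common multiple of its cycle lengths: lcm(5, 3) = 15.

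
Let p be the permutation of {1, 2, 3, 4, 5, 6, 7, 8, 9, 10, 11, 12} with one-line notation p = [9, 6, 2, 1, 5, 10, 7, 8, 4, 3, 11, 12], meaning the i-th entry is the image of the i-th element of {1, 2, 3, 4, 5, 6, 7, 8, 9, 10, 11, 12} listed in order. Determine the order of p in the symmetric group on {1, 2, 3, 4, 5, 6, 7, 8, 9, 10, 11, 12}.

12

The disjoint-cycle form of p has cycle lengths 4, 3, 1, 1, 1, 1, 1.
The order is lcm(4, 3) = 12.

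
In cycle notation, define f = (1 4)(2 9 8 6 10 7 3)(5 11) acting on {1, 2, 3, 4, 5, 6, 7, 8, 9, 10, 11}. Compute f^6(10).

6

10 lies in the 7-cycle (2 9 8 6 10 7 3).
Stepping 6 places around the cycle: 10 → 7 → 3 → 2 → 9 → 8 → 6.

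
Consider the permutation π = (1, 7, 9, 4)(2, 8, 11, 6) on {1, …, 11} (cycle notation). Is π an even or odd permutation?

even

The cycle lengths are 4, 4, 1, 1, 1.
A cycle is odd iff its length is even; π has 2 even-length cycles, so sgn(π) = (−1)^2 and π is even.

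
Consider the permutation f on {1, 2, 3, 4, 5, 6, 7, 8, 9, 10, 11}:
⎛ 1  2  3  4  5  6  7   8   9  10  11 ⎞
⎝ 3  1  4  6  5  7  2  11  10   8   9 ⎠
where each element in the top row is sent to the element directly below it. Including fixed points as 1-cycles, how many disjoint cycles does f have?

The cycle decomposition is (1, 3, 4, 6, 7, 2)(5)(8, 11, 9, 10), which has 3 cycles (counting 1-cycles).

3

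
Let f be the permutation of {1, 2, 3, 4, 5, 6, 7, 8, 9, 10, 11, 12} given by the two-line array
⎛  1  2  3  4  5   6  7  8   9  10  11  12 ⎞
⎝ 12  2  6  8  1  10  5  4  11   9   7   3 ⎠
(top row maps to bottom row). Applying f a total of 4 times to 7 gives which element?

Tracing 7 → 5 → … returns to 7 after 9 steps, so 7 lies in a 9-cycle (1, 12, 3, 6, 10, 9, 11, 7, 5).
Advancing 4 steps from 7: 7 → 5 → 1 → 12 → 3.

3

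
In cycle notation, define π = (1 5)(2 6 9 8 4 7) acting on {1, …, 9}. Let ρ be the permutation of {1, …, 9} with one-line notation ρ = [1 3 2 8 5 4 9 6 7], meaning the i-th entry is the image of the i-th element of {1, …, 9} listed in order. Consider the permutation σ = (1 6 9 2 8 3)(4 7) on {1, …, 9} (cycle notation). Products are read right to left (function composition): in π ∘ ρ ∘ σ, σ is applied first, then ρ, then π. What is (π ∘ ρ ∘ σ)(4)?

Apply the permutations in order: σ(4) = 7, then ρ(7) = 9, then π(9) = 8. So (π ∘ ρ ∘ σ)(4) = 8.

8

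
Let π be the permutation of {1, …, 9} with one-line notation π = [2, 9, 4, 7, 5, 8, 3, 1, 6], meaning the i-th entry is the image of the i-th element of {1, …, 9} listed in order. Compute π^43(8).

9

Tracing 8 → 1 → … returns to 8 after 5 steps, so 8 lies in a 5-cycle (1 2 9 6 8).
Since the cycle has length 5, π^43 acts on it the same as π^3 (43 mod 5 = 3).
Advancing 3 steps from 8: 8 → 1 → 2 → 9.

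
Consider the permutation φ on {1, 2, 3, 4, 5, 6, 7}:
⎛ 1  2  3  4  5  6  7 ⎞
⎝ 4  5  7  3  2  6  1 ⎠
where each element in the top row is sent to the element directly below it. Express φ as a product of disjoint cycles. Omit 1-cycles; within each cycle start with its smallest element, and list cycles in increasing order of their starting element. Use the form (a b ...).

(1 4 3 7)(2 5)

Start at 1 and follow images: 1 → 4 → 3 → 7 → 1, giving the cycle (1 4 3 7).
Repeating from the next unused element and collecting all non-trivial cycles gives (1 4 3 7)(2 5).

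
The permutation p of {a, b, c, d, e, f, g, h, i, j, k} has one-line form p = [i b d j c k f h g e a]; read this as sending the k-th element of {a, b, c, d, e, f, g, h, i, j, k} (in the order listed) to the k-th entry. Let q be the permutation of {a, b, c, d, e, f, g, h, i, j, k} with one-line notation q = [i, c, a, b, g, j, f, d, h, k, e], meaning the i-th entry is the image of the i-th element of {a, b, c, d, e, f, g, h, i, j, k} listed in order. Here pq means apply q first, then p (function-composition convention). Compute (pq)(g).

(pq)(g) = p(q(g)). q(g) = f, then p(f) = k. So (pq)(g) = k.

k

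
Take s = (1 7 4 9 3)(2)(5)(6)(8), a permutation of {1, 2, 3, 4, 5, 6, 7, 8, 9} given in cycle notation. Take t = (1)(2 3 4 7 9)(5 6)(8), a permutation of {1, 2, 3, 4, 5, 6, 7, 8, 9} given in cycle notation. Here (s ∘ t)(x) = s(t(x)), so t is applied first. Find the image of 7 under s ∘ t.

3

t(7) = 9, then s(9) = 3; composing gives (s ∘ t)(7) = 3.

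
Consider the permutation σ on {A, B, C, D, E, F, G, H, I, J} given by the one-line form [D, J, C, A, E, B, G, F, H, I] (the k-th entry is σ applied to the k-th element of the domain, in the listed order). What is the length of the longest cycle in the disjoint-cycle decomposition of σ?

Decomposing into disjoint cycles gives (A, D)(B, J, I, H, F); the longest has length 5.

5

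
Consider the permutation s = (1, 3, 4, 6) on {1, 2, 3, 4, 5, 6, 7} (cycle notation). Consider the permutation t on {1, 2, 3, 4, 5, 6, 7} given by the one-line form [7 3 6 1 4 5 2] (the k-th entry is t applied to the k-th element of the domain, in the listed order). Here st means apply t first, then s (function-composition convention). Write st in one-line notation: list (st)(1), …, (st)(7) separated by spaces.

7 4 1 3 6 5 2

(st)(x) = s(t(x)). Computing each image: s(t(1)) = s(7) = 7, s(t(2)) = s(3) = 4, s(t(3)) = s(6) = 1, s(t(4)) = s(1) = 3, s(t(5)) = s(4) = 6, s(t(6)) = s(5) = 5, s(t(7)) = s(2) = 2.
Hence st = [7 4 1 3 6 5 2].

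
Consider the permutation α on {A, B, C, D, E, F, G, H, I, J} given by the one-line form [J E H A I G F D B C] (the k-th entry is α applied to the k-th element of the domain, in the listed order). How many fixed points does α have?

No element satisfies α(x) = x, so there are 0 fixed points.

0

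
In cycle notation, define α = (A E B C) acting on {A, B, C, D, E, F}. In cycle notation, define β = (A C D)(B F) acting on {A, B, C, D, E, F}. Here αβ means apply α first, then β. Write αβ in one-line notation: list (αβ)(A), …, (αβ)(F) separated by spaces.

E D C A F B

(αβ)(x) = β(α(x)). Computing each image: β(α(A)) = β(E) = E, β(α(B)) = β(C) = D, β(α(C)) = β(A) = C, β(α(D)) = β(D) = A, β(α(E)) = β(B) = F, β(α(F)) = β(F) = B.
Hence αβ = [E D C A F B].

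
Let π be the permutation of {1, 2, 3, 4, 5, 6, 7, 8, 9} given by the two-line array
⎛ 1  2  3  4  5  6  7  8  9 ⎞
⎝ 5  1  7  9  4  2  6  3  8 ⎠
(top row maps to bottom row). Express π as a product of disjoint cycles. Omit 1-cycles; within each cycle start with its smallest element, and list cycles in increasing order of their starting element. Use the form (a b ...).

From 1: 1 → 5 → 4 → 9 → 8 → 3 → 7 → 6 → 2 → 1, closing the cycle (1 5 4 9 8 3 7 6 2).
Continuing from each remaining unvisited element yields (1 5 4 9 8 3 7 6 2).

(1 5 4 9 8 3 7 6 2)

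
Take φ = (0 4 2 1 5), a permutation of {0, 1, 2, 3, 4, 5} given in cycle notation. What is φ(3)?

3

3 does not appear in any cycle of φ, so it is a fixed point: φ(3) = 3.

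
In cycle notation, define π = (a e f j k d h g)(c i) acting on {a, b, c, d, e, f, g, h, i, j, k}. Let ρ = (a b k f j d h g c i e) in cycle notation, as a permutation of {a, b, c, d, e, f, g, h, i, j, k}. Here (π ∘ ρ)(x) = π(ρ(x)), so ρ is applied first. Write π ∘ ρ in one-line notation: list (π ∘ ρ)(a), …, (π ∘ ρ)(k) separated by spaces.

(π ∘ ρ)(x) = π(ρ(x)). Computing each image: π(ρ(a)) = π(b) = b, π(ρ(b)) = π(k) = d, π(ρ(c)) = π(i) = c, π(ρ(d)) = π(h) = g, π(ρ(e)) = π(a) = e, π(ρ(f)) = π(j) = k, π(ρ(g)) = π(c) = i, π(ρ(h)) = π(g) = a, π(ρ(i)) = π(e) = f, π(ρ(j)) = π(d) = h, π(ρ(k)) = π(f) = j.
Hence π ∘ ρ = [b d c g e k i a f h j].

b d c g e k i a f h j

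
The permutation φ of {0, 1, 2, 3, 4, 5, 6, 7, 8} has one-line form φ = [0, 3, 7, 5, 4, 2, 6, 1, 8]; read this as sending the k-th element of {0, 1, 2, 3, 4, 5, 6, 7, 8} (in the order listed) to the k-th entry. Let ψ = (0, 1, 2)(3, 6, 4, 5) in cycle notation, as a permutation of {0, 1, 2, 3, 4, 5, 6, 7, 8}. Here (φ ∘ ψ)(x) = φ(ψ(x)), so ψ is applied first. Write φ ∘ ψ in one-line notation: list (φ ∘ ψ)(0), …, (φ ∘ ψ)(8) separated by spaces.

3 7 0 6 2 5 4 1 8

For each element, apply ψ then φ: 0 → 1 → 3; 1 → 2 → 7; 2 → 0 → 0; 3 → 6 → 6; 4 → 5 → 2; 5 → 3 → 5; 6 → 4 → 4; 7 → 7 → 1; 8 → 8 → 8.
So φ ∘ ψ in one-line form is 3 7 0 6 2 5 4 1 8.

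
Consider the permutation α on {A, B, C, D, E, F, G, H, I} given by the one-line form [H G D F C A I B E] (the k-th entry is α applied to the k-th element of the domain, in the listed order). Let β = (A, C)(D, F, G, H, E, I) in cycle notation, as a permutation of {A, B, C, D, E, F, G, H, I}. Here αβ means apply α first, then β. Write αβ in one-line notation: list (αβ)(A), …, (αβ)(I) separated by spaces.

Chase each element through α then β: A → H → E; B → G → H; C → D → F; D → F → G; E → C → A; F → A → C; G → I → D; H → B → B; I → E → I.
So αβ in one-line form is E H F G A C D B I.

E H F G A C D B I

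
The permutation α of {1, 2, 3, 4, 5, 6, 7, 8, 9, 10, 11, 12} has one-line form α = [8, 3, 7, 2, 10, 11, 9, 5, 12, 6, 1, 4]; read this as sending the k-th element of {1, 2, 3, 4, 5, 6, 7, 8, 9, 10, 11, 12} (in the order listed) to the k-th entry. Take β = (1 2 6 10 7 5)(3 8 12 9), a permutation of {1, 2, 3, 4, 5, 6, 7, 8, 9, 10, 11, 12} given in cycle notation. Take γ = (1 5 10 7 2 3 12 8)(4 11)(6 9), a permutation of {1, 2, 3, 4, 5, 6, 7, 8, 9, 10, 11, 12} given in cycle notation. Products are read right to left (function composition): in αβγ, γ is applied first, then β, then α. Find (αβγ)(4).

Apply the permutations in order: γ(4) = 11, then β(11) = 11, then α(11) = 1. So (αβγ)(4) = 1.

1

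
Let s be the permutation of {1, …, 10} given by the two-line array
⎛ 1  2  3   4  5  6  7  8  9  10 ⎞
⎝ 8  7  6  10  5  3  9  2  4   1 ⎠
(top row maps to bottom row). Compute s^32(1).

9

Tracing 1 → 8 → … returns to 1 after 7 steps, so 1 lies in a 7-cycle (1, 8, 2, 7, 9, 4, 10).
Powers repeat with period 7 on this cycle, and 32 mod 7 = 4, so s^32(1) = s^4(1).
Advancing 4 steps from 1: 1 → 8 → 2 → 7 → 9.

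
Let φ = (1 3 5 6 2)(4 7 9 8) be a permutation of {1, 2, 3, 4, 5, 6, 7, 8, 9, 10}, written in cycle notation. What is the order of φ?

The cycle type of φ is (5, 4, 1).
The order of φ is the least common multiple of its cycle lengths: lcm(5, 4) = 20.

20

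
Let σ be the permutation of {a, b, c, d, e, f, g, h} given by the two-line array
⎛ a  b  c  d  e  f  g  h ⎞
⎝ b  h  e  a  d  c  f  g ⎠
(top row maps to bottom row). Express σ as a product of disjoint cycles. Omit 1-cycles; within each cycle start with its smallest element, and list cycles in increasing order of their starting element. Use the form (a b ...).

Start at a and follow images: a → b → h → g → f → c → e → d → a, giving the cycle (a b h g f c e d).
Continuing from each remaining unvisited element yields (a b h g f c e d).

(a b h g f c e d)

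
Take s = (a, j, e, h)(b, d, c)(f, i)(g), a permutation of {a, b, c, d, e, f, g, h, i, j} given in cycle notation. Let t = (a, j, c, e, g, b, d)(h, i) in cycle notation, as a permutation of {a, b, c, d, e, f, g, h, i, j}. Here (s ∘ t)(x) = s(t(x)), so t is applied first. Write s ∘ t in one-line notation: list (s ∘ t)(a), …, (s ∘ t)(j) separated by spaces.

e c h j g i d f a b

For each element, apply t then s: a → j → e; b → d → c; c → e → h; d → a → j; e → g → g; f → f → i; g → b → d; h → i → f; i → h → a; j → c → b.
Collecting the images, s ∘ t = [e c h j g i d f a b].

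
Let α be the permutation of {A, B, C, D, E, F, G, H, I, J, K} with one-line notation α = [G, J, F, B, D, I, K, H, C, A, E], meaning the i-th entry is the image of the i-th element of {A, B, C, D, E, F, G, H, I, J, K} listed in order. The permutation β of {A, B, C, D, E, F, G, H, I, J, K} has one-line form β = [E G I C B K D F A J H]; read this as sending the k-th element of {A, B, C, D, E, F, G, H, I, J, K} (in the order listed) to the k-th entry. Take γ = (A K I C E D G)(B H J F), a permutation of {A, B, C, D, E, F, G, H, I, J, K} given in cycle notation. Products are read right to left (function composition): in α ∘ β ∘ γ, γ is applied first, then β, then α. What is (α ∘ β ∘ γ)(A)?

Apply the permutations in order: γ(A) = K, then β(K) = H, then α(H) = H. So (α ∘ β ∘ γ)(A) = H.

H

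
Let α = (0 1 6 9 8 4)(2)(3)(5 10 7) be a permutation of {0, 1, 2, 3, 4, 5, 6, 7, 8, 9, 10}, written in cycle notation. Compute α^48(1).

1

1 lies in the 6-cycle (0 1 6 9 8 4).
Powers repeat with period 6 on this cycle, and 48 mod 6 = 0, so α^48(1) = α^0(1).
So α^48(1) = 1.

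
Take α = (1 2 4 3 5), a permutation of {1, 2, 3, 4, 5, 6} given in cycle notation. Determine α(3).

5

3 appears in (1 2 4 3 5); the next entry (wrapping around) is 5.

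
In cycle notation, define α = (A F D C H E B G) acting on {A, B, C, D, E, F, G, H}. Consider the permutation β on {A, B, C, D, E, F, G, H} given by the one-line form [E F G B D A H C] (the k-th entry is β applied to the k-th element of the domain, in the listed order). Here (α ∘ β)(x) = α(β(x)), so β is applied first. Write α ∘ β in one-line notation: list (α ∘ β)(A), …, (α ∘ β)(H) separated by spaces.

(α ∘ β)(x) = α(β(x)). Computing each image: α(β(A)) = α(E) = B, α(β(B)) = α(F) = D, α(β(C)) = α(G) = A, α(β(D)) = α(B) = G, α(β(E)) = α(D) = C, α(β(F)) = α(A) = F, α(β(G)) = α(H) = E, α(β(H)) = α(C) = H.
Hence α ∘ β = [B D A G C F E H].

B D A G C F E H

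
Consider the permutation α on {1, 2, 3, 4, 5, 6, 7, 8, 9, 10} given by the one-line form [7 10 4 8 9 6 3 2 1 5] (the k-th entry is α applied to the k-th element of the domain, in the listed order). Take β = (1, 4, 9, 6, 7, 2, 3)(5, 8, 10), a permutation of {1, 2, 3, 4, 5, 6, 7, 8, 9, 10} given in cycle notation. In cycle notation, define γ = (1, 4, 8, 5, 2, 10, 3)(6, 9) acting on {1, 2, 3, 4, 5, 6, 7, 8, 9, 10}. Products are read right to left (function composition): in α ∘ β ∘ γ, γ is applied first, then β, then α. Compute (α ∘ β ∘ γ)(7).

10

Chase 7: γ(7) = 7; β(7) = 2; α(2) = 10. Hence (α ∘ β ∘ γ)(7) = 10.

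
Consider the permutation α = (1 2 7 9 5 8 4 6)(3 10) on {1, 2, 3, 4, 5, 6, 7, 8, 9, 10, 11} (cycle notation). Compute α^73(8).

4

8 lies in the 8-cycle (1 2 7 9 5 8 4 6).
Powers repeat with period 8 on this cycle, and 73 mod 8 = 1, so α^73(8) = α^1(8).
Advancing 1 step from 8: 8 → 4.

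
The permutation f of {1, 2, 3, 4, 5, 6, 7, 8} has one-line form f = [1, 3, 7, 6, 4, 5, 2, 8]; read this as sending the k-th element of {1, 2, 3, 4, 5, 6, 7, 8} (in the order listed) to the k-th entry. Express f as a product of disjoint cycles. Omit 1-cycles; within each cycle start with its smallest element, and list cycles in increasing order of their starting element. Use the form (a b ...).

(2 3 7)(4 6 5)

From 2: 2 → 3 → 7 → 2, closing the cycle (2 3 7).
Continuing from each remaining unvisited element yields (2 3 7)(4 6 5).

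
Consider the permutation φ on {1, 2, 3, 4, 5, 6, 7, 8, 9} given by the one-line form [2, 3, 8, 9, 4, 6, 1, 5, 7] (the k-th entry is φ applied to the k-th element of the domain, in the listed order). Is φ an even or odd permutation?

In disjoint-cycle form the cycle lengths are 8, 1.
A cycle of length ℓ contributes ℓ−1 transpositions, so φ is a product of 7 transpositions — odd.

odd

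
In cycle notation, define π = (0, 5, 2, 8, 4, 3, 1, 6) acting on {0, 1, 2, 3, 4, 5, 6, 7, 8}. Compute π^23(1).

3

1 lies in the 8-cycle (0, 5, 2, 8, 4, 3, 1, 6).
Powers repeat with period 8 on this cycle, and 23 mod 8 = 7, so π^23(1) = π^7(1).
Advancing 7 steps from 1: 1 → 6 → 0 → 5 → 2 → 8 → 4 → 3.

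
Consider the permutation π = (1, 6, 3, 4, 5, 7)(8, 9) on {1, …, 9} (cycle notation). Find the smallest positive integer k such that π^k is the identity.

The cycle type of π is (6, 2, 1).
The order is lcm(6, 2) = 6.

6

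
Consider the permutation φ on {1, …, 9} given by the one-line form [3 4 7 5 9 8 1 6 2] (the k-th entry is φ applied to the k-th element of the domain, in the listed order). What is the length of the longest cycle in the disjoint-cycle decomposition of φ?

4

Decomposing into disjoint cycles gives (1, 3, 7)(2, 4, 5, 9)(6, 8); the longest has length 4.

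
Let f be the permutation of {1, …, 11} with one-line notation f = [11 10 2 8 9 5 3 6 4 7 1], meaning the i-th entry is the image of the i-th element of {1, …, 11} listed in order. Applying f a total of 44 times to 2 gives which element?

Tracing 2 → 10 → … returns to 2 after 4 steps, so 2 lies in a 4-cycle (2 10 7 3).
Powers repeat with period 4 on this cycle, and 44 mod 4 = 0, so f^44(2) = f^0(2).
So f^44(2) = 2.

2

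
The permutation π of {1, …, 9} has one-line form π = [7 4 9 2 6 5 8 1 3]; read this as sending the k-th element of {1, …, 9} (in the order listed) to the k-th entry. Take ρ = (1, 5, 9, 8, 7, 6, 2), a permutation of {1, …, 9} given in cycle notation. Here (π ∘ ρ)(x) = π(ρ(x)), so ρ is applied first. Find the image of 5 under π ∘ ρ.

(π ∘ ρ)(5) = π(ρ(5)). ρ(5) = 9, then π(9) = 3. So (π ∘ ρ)(5) = 3.

3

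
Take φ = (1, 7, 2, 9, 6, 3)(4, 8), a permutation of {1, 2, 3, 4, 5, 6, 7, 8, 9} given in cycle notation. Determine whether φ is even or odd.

even

The cycle lengths are 6, 2, 1.
A cycle is odd iff its length is even; φ has 2 even-length cycles, so sgn(φ) = (−1)^2 and φ is even.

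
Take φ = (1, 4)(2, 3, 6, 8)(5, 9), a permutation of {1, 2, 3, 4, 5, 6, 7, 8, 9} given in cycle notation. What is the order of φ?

4

The disjoint cycles have lengths 4, 2, 2, 1.
The order is lcm(4, 2, 2) = 4.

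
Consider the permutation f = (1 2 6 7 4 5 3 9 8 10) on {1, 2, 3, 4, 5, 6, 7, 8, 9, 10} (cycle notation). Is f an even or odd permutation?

The cycle lengths are 10.
A cycle of length ℓ contributes ℓ−1 transpositions, so f is a product of 9 transpositions — odd.

odd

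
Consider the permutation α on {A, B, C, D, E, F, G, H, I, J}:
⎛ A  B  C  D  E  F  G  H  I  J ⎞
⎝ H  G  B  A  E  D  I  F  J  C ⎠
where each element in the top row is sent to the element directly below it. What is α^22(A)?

Tracing A → H → … returns to A after 4 steps, so A lies in a 4-cycle (A H F D).
Since the cycle has length 4, α^22 acts on it the same as α^2 (22 mod 4 = 2).
Stepping 2 places around the cycle: A → H → F.

F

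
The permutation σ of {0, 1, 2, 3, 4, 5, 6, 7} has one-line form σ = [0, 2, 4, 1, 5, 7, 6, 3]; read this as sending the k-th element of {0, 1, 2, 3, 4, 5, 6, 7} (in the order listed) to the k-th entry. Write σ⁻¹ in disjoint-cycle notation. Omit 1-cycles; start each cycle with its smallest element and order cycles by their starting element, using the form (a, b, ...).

The cycle decomposition of σ is (1, 2, 4, 5, 7, 3).
Reversing each cycle (and rotating so the smallest element leads) gives σ⁻¹ = (1, 3, 7, 5, 4, 2).

(1, 3, 7, 5, 4, 2)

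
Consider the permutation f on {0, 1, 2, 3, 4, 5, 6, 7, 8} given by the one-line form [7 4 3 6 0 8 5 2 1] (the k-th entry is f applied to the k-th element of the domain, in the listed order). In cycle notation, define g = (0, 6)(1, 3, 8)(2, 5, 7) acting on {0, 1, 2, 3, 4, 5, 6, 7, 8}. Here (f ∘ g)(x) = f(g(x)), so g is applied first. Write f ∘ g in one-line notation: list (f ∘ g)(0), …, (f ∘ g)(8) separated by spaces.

(f ∘ g)(x) = f(g(x)). Computing each image: f(g(0)) = f(6) = 5, f(g(1)) = f(3) = 6, f(g(2)) = f(5) = 8, f(g(3)) = f(8) = 1, f(g(4)) = f(4) = 0, f(g(5)) = f(7) = 2, f(g(6)) = f(0) = 7, f(g(7)) = f(2) = 3, f(g(8)) = f(1) = 4.
Hence f ∘ g = [5 6 8 1 0 2 7 3 4].

5 6 8 1 0 2 7 3 4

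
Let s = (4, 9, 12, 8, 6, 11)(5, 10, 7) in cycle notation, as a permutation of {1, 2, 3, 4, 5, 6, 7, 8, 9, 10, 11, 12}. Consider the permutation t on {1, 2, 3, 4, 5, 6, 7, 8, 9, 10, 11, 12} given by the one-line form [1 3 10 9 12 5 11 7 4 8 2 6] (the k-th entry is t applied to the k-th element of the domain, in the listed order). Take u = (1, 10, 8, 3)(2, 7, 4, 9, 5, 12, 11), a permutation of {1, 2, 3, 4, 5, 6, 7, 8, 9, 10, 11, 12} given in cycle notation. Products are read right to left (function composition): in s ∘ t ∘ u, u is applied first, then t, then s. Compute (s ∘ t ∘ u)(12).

2

Apply the permutations in order: u(12) = 11, then t(11) = 2, then s(2) = 2. So (s ∘ t ∘ u)(12) = 2.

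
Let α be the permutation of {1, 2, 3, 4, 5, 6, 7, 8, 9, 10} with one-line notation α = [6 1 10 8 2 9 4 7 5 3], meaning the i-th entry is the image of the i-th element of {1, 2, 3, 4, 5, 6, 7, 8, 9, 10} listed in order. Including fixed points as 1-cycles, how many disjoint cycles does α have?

3

The cycle decomposition is (1, 6, 9, 5, 2)(3, 10)(4, 8, 7), which has 3 cycles (counting 1-cycles).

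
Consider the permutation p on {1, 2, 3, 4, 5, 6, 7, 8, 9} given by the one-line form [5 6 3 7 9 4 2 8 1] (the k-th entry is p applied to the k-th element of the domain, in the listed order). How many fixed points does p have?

The fixed points (elements with p(x) = x) are {3, 8}, so there are 2.

2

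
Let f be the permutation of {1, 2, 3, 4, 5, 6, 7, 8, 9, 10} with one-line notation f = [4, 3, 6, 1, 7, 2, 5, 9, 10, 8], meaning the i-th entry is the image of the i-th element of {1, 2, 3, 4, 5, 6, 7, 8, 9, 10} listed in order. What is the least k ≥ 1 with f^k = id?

6

Writing f as disjoint cycles, the cycle lengths are 3, 3, 2, 2.
The order is lcm(3, 3, 2, 2) = 6.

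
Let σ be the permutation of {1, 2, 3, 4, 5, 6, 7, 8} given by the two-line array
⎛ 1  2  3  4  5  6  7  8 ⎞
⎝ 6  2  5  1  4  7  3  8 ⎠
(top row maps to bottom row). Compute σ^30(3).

Tracing 3 → 5 → … returns to 3 after 6 steps, so 3 lies in a 6-cycle (1, 6, 7, 3, 5, 4).
On a 6-cycle, σ^6 is the identity, so σ^30 = σ^0 there (30 ≡ 0 mod 6).
So σ^30(3) = 3.

3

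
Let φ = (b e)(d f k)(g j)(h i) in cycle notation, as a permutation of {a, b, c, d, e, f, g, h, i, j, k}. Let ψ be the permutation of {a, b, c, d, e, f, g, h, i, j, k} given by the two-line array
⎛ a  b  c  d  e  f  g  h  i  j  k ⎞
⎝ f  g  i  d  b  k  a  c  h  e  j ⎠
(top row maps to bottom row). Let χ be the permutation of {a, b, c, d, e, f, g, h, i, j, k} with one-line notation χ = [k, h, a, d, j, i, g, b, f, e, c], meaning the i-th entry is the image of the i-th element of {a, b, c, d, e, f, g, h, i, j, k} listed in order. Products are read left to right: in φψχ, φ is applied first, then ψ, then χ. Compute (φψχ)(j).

k

Chase j: φ(j) = g; ψ(g) = a; χ(a) = k. Hence (φψχ)(j) = k.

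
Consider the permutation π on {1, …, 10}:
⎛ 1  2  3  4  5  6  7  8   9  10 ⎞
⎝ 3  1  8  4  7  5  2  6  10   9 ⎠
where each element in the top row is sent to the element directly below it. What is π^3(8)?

Tracing 8 → 6 → … returns to 8 after 7 steps, so 8 lies in a 7-cycle (1, 3, 8, 6, 5, 7, 2).
Stepping 3 places around the cycle: 8 → 6 → 5 → 7.

7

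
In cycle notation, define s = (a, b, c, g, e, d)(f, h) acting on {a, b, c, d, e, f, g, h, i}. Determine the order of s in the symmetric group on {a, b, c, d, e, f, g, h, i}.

The disjoint cycles have lengths 6, 2, 1.
Since disjoint cycles commute, ord(s) = lcm(6, 2) = 6.

6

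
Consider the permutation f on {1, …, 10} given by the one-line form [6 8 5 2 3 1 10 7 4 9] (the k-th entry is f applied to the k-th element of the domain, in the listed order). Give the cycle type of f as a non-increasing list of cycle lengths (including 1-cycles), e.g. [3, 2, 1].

[6, 2, 2]

The disjoint cycles are (1, 6)(2, 8, 7, 10, 9, 4)(3, 5), with lengths 6, 2, 2 in non-increasing order.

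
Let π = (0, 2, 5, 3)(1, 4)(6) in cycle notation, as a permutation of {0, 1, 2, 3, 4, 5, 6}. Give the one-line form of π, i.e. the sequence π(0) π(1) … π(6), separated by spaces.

2 4 5 0 1 3 6

Reading each image from the cycles: 0↦2, 1↦4, 2↦5, 3↦0, 4↦1, 5↦3, 6↦6.
Listing these in domain order gives 2 4 5 0 1 3 6.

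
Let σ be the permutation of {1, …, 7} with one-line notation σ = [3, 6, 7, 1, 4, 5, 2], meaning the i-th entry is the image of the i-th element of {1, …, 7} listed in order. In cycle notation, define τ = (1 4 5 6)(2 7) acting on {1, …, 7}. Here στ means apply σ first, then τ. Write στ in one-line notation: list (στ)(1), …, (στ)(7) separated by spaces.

3 1 2 4 5 6 7

(στ)(x) = τ(σ(x)). Computing each image: τ(σ(1)) = τ(3) = 3, τ(σ(2)) = τ(6) = 1, τ(σ(3)) = τ(7) = 2, τ(σ(4)) = τ(1) = 4, τ(σ(5)) = τ(4) = 5, τ(σ(6)) = τ(5) = 6, τ(σ(7)) = τ(2) = 7.
Hence στ = [3 1 2 4 5 6 7].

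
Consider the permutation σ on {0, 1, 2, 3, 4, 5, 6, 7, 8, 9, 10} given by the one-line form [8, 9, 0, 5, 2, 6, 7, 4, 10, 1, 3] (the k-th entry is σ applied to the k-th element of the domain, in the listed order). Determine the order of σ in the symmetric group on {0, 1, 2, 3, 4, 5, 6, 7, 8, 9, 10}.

Decomposing into disjoint cycles gives cycle lengths 9, 2.
The order is lcm(9, 2) = 18.

18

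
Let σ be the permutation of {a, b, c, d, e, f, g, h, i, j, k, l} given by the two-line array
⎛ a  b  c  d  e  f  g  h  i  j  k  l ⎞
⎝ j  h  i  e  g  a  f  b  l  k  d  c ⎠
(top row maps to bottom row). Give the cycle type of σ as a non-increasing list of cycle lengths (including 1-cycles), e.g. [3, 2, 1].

The disjoint cycles are (a, j, k, d, e, g, f)(b, h)(c, i, l), with lengths 7, 3, 2 in non-increasing order.

[7, 3, 2]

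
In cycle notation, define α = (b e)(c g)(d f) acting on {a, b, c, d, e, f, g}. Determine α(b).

e

Within (b e), b ↦ e.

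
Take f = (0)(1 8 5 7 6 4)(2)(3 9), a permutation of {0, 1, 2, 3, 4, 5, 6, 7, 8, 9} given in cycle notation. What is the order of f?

6

The disjoint cycles have lengths 6, 2, 1, 1.
The order of f is the least common multiple of its cycle lengths: lcm(6, 2) = 6.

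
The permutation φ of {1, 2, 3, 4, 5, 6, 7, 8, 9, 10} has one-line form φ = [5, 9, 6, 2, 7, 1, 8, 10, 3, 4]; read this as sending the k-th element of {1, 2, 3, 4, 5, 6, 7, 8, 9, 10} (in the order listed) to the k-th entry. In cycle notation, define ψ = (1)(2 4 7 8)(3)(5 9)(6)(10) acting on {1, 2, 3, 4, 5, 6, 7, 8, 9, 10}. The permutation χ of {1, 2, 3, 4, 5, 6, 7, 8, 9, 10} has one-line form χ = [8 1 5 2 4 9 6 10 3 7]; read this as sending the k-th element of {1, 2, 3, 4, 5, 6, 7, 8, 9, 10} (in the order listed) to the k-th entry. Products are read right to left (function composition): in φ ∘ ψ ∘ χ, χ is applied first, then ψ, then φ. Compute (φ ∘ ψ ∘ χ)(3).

Apply the permutations in order: χ(3) = 5, then ψ(5) = 9, then φ(9) = 3. So (φ ∘ ψ ∘ χ)(3) = 3.

3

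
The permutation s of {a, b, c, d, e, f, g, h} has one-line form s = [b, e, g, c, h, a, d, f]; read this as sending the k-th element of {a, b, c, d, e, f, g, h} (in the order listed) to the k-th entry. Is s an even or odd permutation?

even

In disjoint-cycle form the cycle lengths are 5, 3.
A cycle of length ℓ contributes ℓ−1 transpositions, so s is a product of 4 + 2 = 6 transpositions — even.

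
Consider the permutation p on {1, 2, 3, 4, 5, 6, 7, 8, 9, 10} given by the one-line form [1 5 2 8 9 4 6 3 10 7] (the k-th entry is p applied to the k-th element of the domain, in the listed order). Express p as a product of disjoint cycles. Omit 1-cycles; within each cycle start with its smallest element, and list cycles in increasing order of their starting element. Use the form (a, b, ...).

Iterating p from 2 gives 2 → 5 → 9 → 10 → 7 → 6 → 4 → 8 → 3 → 2; that is the 9-cycle (2, 5, 9, 10, 7, 6, 4, 8, 3).
Continuing from each remaining unvisited element yields (2, 5, 9, 10, 7, 6, 4, 8, 3).

(2, 5, 9, 10, 7, 6, 4, 8, 3)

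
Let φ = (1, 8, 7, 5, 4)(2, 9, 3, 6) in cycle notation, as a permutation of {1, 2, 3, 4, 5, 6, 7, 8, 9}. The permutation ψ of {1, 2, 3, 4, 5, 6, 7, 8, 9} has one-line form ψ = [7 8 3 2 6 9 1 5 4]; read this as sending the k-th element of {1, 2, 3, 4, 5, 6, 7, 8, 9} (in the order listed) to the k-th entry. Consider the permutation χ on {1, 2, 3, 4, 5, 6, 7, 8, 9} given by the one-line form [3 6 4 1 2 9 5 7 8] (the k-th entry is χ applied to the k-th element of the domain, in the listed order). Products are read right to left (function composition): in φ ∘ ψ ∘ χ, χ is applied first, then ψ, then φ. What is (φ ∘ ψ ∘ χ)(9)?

(φ ∘ ψ ∘ χ)(9) = φ(ψ(χ(9))). χ(9) = 8, then ψ(8) = 5, then φ(5) = 4, so the result is 4.

4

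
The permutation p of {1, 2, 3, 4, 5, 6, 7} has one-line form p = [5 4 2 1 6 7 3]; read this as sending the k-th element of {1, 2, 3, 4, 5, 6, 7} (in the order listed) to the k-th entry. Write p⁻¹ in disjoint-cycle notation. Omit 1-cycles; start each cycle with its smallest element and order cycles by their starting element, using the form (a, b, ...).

(1, 4, 2, 3, 7, 6, 5)

First write p in disjoint cycles: (1, 5, 6, 7, 3, 2, 4).
Reversing each cycle (and rotating so the smallest element leads) gives p⁻¹ = (1, 4, 2, 3, 7, 6, 5).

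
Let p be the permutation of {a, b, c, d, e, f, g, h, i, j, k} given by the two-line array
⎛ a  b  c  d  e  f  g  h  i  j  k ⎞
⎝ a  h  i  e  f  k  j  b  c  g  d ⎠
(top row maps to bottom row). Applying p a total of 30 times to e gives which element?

k

Tracing e → f → … returns to e after 4 steps, so e lies in a 4-cycle (d, e, f, k).
Since the cycle has length 4, p^30 acts on it the same as p^2 (30 mod 4 = 2).
Advancing 2 steps from e: e → f → k.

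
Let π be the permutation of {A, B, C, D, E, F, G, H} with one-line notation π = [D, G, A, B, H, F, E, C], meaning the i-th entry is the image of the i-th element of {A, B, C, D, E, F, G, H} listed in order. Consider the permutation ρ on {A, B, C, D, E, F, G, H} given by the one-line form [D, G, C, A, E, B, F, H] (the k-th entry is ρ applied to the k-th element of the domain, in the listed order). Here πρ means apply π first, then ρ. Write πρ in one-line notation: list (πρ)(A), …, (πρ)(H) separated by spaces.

A F D G H B E C

(πρ)(x) = ρ(π(x)). Computing each image: ρ(π(A)) = ρ(D) = A, ρ(π(B)) = ρ(G) = F, ρ(π(C)) = ρ(A) = D, ρ(π(D)) = ρ(B) = G, ρ(π(E)) = ρ(H) = H, ρ(π(F)) = ρ(F) = B, ρ(π(G)) = ρ(E) = E, ρ(π(H)) = ρ(C) = C.
Hence πρ = [A F D G H B E C].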